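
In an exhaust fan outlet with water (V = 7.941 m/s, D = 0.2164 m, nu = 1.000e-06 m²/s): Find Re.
Formula: Re = \frac{V D}{\nu}
Re = 7.941·0.2164/1.000e-06 = 1.718e+06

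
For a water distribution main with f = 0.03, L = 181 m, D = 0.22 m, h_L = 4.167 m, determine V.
Formula: h_L = f \frac{L}{D} \frac{V^2}{2g}
Substituting knowns: 4.167 = 0.03·(181/0.22)·V²/(2·9.81)
Solving for V: V = √(4.167·2·9.81/(0.03·(181/0.22))) = 1.82 m/s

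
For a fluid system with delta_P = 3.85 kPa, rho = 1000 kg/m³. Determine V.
Formula: V = \sqrt{\frac{2 \Delta P}{\rho}}
V = √(2·(3.85·1000)/1000) = 2.775 m/s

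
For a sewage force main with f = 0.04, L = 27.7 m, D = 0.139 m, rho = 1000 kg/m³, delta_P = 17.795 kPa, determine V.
Formula: \Delta P = f \frac{L}{D} \frac{\rho V^2}{2}
Substituting knowns: 17.795 = 0.04·(27.7/0.139)·0.5·1000·V²/1000
Solving for V: V = √((17.795·1000)/(0.04·(27.7/0.139)·0.5·1000)) = 2.113 m/s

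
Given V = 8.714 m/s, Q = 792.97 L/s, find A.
Formula: Q = A V
Substituting knowns: 792.97 = A·8.714·1000
Solving for A: A = (792.97/1000)/8.714 = 0.091 m²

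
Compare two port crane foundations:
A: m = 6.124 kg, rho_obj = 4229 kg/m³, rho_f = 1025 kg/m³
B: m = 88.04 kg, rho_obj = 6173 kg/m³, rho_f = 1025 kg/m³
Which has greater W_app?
W_app(A) = 45.52 N, W_app(B) = 720.3 N. Answer: B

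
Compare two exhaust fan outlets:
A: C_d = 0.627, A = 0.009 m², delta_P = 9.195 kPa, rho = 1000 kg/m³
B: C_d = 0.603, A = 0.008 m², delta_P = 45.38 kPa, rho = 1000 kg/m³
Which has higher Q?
Q(A) = 24.2 L/s, Q(B) = 45.96 L/s. Answer: B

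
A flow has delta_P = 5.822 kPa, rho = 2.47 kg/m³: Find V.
Formula: V = \sqrt{\frac{2 \Delta P}{\rho}}
V = √(2·(5.822·1000)/2.47) = 68.66 m/s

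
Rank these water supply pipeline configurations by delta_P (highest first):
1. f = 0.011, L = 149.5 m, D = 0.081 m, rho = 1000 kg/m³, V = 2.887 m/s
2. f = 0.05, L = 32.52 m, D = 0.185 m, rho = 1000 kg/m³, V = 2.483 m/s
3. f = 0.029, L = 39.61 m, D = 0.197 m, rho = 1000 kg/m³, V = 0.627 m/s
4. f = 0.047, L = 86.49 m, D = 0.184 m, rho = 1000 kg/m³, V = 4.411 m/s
Case 1: delta_P = 84.61 kPa
Case 2: delta_P = 27.09 kPa
Case 3: delta_P = 1.146 kPa
Case 4: delta_P = 214.9 kPa
Ranking (highest first): 4, 1, 2, 3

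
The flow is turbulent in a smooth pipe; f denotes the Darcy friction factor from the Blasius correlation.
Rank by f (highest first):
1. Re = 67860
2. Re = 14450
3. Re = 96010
Case 1: f = 0.01958
Case 2: f = 0.02882
Case 3: f = 0.01795
Ranking (highest first): 2, 1, 3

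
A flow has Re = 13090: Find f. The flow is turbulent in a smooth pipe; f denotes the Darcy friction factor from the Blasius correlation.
Formula: f = \frac{0.316}{Re^{0.25}}
f = 0.316/13090^0.25 = 0.02954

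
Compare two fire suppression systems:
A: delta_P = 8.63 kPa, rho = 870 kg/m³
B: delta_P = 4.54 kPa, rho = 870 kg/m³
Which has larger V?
V(A) = 4.454 m/s, V(B) = 3.231 m/s. Answer: A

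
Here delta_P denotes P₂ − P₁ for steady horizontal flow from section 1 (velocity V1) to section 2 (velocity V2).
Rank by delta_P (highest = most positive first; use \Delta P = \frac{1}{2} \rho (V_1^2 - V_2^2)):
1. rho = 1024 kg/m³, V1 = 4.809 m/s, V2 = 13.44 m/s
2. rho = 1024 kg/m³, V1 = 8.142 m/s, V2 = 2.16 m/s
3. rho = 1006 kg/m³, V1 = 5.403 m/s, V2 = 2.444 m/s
Case 1: delta_P = -80.64 kPa
Case 2: delta_P = 31.55 kPa
Case 3: delta_P = 11.68 kPa
Ranking (highest first): 2, 3, 1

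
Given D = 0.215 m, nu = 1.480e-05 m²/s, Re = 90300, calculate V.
Formula: Re = \frac{V D}{\nu}
Substituting knowns: 90300 = V·0.215/1.480e-05
Solving for V: V = 90300·1.480e-05/0.215 = 6.216 m/s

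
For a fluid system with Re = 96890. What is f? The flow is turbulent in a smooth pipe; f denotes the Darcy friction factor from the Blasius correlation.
Formula: f = \frac{0.316}{Re^{0.25}}
f = 0.316/96890^0.25 = 0.01791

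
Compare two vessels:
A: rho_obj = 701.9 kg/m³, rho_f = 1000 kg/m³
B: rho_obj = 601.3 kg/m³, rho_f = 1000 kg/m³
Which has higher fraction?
fraction(A) = 0.7019, fraction(B) = 0.6013. Answer: A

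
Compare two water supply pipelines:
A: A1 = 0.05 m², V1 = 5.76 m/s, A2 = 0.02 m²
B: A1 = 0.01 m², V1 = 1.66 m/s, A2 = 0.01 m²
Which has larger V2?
V2(A) = 14.4 m/s, V2(B) = 1.66 m/s. Answer: A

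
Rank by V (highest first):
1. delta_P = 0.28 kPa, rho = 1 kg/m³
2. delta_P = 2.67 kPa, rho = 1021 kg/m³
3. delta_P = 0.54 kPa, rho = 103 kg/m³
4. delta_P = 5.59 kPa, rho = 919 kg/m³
Case 1: V = 23.66 m/s
Case 2: V = 2.287 m/s
Case 3: V = 3.238 m/s
Case 4: V = 3.488 m/s
Ranking (highest first): 1, 4, 3, 2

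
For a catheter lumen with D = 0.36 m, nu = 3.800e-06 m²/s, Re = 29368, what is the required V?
Formula: Re = \frac{V D}{\nu}
Substituting knowns: 29368 = V·0.36/3.800e-06
Solving for V: V = 29368·3.800e-06/0.36 = 0.31 m/s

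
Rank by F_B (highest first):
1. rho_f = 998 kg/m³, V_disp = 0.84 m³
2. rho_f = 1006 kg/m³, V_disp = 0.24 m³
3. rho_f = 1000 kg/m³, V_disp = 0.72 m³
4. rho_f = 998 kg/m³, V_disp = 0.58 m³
Case 1: F_B = 8224 N
Case 2: F_B = 2369 N
Case 3: F_B = 7063 N
Case 4: F_B = 5678 N
Ranking (highest first): 1, 3, 4, 2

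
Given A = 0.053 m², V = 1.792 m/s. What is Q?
Formula: Q = A V
Q = 0.053·1.792·1000 = 94.98 L/s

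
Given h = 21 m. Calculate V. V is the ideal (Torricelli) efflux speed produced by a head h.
Formula: V = \sqrt{2 g h}
V = √(2·9.81·21) = 20.3 m/s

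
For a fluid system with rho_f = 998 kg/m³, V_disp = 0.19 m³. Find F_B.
Formula: F_B = \rho_f g V_{disp}
F_B = 998·9.81·0.19 = 1860 N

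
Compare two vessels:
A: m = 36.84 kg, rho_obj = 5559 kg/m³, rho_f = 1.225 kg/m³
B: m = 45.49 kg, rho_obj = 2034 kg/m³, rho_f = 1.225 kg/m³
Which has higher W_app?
W_app(A) = 361.3 N, W_app(B) = 446 N. Answer: B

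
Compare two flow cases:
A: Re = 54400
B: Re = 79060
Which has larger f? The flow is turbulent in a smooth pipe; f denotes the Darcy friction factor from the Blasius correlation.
f(A) = 0.02069, f(B) = 0.01885. Answer: A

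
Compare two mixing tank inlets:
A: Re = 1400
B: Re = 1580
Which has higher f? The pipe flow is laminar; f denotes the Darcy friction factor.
f(A) = 0.04571, f(B) = 0.04051. Answer: A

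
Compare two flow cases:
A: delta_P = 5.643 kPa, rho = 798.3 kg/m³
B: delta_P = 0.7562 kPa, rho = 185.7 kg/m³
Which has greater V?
V(A) = 3.76 m/s, V(B) = 2.854 m/s. Answer: A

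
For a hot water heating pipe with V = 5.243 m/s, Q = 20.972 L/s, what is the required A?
Formula: Q = A V
Substituting knowns: 20.972 = A·5.243·1000
Solving for A: A = (20.972/1000)/5.243 = 0.004 m²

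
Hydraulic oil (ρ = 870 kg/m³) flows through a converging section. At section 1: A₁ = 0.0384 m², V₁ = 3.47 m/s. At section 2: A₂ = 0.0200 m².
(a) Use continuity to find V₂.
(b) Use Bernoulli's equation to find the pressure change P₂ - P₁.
(a) Continuity: A₁V₁=A₂V₂ -> V₂=A₁V₁/A₂=0.0384*3.47/0.0200=6.66 m/s
(b) Bernoulli: P₂-P₁=0.5*rho*(V₁^2-V₂^2)/1000=0.5*870*(3.47^2-6.66^2)/1000=-14.06 kPa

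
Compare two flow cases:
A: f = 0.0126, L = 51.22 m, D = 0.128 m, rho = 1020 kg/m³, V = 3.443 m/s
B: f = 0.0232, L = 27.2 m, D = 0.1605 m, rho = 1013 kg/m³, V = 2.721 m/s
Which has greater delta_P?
delta_P(A) = 30.48 kPa, delta_P(B) = 14.74 kPa. Answer: A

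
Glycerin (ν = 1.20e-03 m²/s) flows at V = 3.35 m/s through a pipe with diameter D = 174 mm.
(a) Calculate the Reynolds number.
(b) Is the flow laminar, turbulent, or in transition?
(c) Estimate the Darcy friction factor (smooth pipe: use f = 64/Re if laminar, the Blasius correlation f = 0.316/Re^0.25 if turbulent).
(a) Re = V·D/ν = 3.35·0.174/1.20e-03 = 485.75
(b) Flow regime: laminar (Re < 2300)
(c) Friction factor: f = 64/Re = 64/485.75 = 0.1318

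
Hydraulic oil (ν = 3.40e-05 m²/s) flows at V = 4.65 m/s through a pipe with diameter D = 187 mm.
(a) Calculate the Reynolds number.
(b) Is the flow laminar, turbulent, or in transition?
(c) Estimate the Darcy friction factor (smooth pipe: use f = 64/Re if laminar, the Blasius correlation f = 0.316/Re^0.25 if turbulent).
(a) Re = V·D/ν = 4.65·0.187/3.40e-05 = 25575
(b) Flow regime: turbulent (Re > 4000)
(c) Friction factor: f = 0.316/Re^0.25 = 0.316/25575^0.25 = 0.02499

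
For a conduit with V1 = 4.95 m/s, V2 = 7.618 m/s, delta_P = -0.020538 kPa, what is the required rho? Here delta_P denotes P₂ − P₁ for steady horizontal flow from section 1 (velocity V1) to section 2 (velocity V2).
Formula: \Delta P = \frac{1}{2} \rho (V_1^2 - V_2^2)
Substituting knowns: -0.020538 = 0.5·rho·(4.95² − 7.618²)/1000
Solving for rho: rho = 2·(-0.020538·1000)/(4.95² − 7.618²) = 1.225 kg/m³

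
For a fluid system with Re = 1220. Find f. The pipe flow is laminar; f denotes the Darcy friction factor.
Formula: f = \frac{64}{Re}
f = 64/1220 = 0.05246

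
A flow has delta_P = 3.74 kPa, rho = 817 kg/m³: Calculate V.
Formula: V = \sqrt{\frac{2 \Delta P}{\rho}}
V = √(2·(3.74·1000)/817) = 3.026 m/s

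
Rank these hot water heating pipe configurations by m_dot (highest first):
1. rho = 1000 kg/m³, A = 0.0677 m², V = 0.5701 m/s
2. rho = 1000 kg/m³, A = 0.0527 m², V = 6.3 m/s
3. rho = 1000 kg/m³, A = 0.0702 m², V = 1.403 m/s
Case 1: m_dot = 38.6 kg/s
Case 2: m_dot = 332 kg/s
Case 3: m_dot = 98.49 kg/s
Ranking (highest first): 2, 3, 1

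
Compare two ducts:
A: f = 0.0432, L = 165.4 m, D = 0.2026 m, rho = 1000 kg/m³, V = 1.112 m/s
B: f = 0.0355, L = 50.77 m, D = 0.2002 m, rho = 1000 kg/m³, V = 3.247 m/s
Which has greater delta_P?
delta_P(A) = 21.81 kPa, delta_P(B) = 47.46 kPa. Answer: B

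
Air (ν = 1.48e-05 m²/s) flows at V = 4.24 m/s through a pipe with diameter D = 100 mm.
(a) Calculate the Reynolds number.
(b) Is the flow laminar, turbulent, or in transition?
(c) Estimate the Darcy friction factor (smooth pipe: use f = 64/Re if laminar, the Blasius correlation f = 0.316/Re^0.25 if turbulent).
(a) Re = V·D/ν = 4.24·0.1/1.48e-05 = 28649
(b) Flow regime: turbulent (Re > 4000)
(c) Friction factor: f = 0.316/Re^0.25 = 0.316/28649^0.25 = 0.02429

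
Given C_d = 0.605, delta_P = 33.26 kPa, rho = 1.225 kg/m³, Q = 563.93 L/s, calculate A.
Formula: Q = C_d A \sqrt{\frac{2 \Delta P}{\rho}}
Substituting knowns: 563.93 = 0.605·A·√(2·(33.26·1000)/1.225)·1000
Solving for A: A = (563.93/1000)/(0.605·√(2·(33.26·1000)/1.225)) = 0.004 m²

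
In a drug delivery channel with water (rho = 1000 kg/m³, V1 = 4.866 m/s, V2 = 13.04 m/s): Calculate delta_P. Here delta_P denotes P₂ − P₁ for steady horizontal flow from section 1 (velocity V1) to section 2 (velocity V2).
Formula: \Delta P = \frac{1}{2} \rho (V_1^2 - V_2^2)
delta_P = 0.5·1000·(4.866² − 13.04²)/1000 = -73.18 kPa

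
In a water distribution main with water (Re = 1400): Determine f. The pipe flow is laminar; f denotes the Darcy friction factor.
Formula: f = \frac{64}{Re}
f = 64/1400 = 0.04571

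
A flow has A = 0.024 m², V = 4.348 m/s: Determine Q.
Formula: Q = A V
Q = 0.024·4.348·1000 = 104.4 L/s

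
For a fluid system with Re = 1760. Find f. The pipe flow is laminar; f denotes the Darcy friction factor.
Formula: f = \frac{64}{Re}
f = 64/1760 = 0.03636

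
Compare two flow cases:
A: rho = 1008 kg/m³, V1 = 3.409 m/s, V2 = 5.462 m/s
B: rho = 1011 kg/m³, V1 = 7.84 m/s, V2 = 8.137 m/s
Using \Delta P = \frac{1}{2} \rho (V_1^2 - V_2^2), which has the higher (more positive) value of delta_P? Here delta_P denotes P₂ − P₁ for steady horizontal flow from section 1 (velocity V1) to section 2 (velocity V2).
delta_P(A) = -9.179 kPa, delta_P(B) = -2.399 kPa. Answer: B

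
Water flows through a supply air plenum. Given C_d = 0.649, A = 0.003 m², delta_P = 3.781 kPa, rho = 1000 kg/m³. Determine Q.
Formula: Q = C_d A \sqrt{\frac{2 \Delta P}{\rho}}
Q = 0.649·0.003·√(2·(3.781·1000)/1000)·1000 = 5.354 L/s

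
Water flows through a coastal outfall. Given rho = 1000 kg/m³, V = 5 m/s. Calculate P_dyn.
Formula: P_{dyn} = \frac{1}{2} \rho V^2
P_dyn = 0.5·1000·5²/1000 = 12.5 kPa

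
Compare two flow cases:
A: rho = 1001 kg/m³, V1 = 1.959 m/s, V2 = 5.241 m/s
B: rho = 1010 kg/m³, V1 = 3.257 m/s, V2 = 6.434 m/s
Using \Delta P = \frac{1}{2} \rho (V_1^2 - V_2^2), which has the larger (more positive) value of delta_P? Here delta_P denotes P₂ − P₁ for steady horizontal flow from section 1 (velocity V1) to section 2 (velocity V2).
delta_P(A) = -11.83 kPa, delta_P(B) = -15.55 kPa. Answer: A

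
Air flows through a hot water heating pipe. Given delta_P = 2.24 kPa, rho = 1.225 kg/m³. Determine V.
Formula: V = \sqrt{\frac{2 \Delta P}{\rho}}
V = √(2·(2.24·1000)/1.225) = 60.47 m/s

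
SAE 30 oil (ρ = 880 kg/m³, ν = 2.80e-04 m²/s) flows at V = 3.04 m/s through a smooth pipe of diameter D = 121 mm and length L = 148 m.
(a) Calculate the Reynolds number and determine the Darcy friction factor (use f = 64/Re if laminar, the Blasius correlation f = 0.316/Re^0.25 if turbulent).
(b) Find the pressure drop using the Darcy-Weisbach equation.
(a) Re = V·D/ν = 3.04·0.121/2.80e-04 = 1313.7 → laminar (Re < 2300); f = 64/Re = 64/1313.7 = 0.048717
(b) Darcy-Weisbach: ΔP = f·(L/D)·½ρV²/1000 = 0.048717·(148/0.121)·½·880·3.04²/1000 = 242.3 kPa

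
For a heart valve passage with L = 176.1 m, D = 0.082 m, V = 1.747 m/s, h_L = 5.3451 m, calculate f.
Formula: h_L = f \frac{L}{D} \frac{V^2}{2g}
Substituting knowns: 5.3451 = f·(176.1/0.082)·1.747²/(2·9.81)
Solving for f: f = 5.3451·2·9.81/((176.1/0.082)·1.747²) = 0.016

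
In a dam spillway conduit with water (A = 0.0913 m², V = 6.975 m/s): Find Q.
Formula: Q = A V
Q = 0.0913·6.975·1000 = 636.8 L/s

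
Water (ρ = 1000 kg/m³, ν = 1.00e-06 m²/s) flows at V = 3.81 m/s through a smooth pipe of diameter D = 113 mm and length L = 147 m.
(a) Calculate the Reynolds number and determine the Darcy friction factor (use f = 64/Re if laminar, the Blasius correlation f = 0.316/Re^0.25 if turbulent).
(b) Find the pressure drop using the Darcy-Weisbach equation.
(a) Re = V·D/ν = 3.81·0.113/1.00e-06 = 430530 → turbulent (Re > 4000); f = 0.316/Re^0.25 = 0.316/430530^0.25 = 0.012336 (Blasius is strictly valid for Re ≲ 1e5; used here as the smooth-pipe estimate the problem specifies)
(b) Darcy-Weisbach: ΔP = f·(L/D)·½ρV²/1000 = 0.012336·(147/0.113)·½·1000·3.81²/1000 = 116.5 kPa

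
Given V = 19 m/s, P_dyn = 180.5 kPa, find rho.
Formula: P_{dyn} = \frac{1}{2} \rho V^2
Substituting knowns: 180.5 = 0.5·rho·19²/1000
Solving for rho: rho = 2·(180.5·1000)/19² = 1000 kg/m³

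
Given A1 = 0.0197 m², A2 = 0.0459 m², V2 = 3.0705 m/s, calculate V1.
Formula: V_2 = \frac{A_1 V_1}{A_2}
Substituting knowns: 3.0705 = 0.0197·V1/0.0459
Solving for V1: V1 = 3.0705·0.0459/0.0197 = 7.154 m/s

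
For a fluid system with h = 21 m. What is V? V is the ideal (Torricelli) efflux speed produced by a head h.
Formula: V = \sqrt{2 g h}
V = √(2·9.81·21) = 20.3 m/s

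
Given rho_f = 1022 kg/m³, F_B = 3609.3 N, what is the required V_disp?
Formula: F_B = \rho_f g V_{disp}
Substituting knowns: 3609.3 = 1022·9.81·V_disp
Solving for V_disp: V_disp = 3609.3/(1022·9.81) = 0.36 m³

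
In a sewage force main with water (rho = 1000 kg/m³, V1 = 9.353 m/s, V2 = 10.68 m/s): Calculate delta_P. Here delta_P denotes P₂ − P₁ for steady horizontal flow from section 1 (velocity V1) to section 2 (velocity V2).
Formula: \Delta P = \frac{1}{2} \rho (V_1^2 - V_2^2)
delta_P = 0.5·1000·(9.353² − 10.68²)/1000 = -13.29 kPa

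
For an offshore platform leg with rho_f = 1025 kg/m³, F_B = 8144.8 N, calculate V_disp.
Formula: F_B = \rho_f g V_{disp}
Substituting knowns: 8144.8 = 1025·9.81·V_disp
Solving for V_disp: V_disp = 8144.8/(1025·9.81) = 0.81 m³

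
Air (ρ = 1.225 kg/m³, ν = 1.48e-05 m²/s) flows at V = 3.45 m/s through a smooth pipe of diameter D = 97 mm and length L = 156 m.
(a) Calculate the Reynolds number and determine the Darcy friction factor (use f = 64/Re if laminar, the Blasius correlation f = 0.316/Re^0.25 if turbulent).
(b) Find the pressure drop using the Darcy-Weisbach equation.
(a) Re = V·D/ν = 3.45·0.097/1.48e-05 = 22611 → turbulent (Re > 4000); f = 0.316/Re^0.25 = 0.316/22611^0.25 = 0.02577
(b) Darcy-Weisbach: ΔP = f·(L/D)·½ρV²/1000 = 0.02577·(156/0.097)·½·1.225·3.45²/1000 = 0.3021 kPa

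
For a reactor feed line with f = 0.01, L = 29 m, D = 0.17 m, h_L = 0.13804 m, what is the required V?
Formula: h_L = f \frac{L}{D} \frac{V^2}{2g}
Substituting knowns: 0.13804 = 0.01·(29/0.17)·V²/(2·9.81)
Solving for V: V = √(0.13804·2·9.81/(0.01·(29/0.17))) = 1.26 m/s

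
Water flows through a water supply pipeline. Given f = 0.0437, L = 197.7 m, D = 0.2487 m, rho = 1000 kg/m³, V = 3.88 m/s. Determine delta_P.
Formula: \Delta P = f \frac{L}{D} \frac{\rho V^2}{2}
delta_P = 0.0437·(197.7/0.2487)·0.5·1000·3.88²/1000 = 261.5 kPa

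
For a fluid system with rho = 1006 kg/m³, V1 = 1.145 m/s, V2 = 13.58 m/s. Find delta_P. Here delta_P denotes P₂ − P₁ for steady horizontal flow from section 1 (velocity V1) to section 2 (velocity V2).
Formula: \Delta P = \frac{1}{2} \rho (V_1^2 - V_2^2)
delta_P = 0.5·1006·(1.145² − 13.58²)/1000 = -92.1 kPa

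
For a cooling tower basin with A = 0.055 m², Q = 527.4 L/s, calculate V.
Formula: Q = A V
Substituting knowns: 527.4 = 0.055·V·1000
Solving for V: V = (527.4/1000)/0.055 = 9.589 m/s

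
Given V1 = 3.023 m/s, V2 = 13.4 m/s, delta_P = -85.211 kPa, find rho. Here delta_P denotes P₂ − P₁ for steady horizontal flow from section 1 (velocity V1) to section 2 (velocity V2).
Formula: \Delta P = \frac{1}{2} \rho (V_1^2 - V_2^2)
Substituting knowns: -85.211 = 0.5·rho·(3.023² − 13.4²)/1000
Solving for rho: rho = 2·(-85.211·1000)/(3.023² − 13.4²) = 1000 kg/m³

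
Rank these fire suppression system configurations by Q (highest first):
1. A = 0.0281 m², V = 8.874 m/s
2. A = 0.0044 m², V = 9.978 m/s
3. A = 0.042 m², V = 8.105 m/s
Case 1: Q = 249.4 L/s
Case 2: Q = 43.9 L/s
Case 3: Q = 340.4 L/s
Ranking (highest first): 3, 1, 2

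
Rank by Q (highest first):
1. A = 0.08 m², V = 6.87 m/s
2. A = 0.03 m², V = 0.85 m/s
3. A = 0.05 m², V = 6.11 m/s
Case 1: Q = 549.6 L/s
Case 2: Q = 25.5 L/s
Case 3: Q = 305.5 L/s
Ranking (highest first): 1, 3, 2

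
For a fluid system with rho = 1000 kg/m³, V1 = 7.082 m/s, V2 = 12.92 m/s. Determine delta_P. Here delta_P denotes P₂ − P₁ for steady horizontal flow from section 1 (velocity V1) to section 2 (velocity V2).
Formula: \Delta P = \frac{1}{2} \rho (V_1^2 - V_2^2)
delta_P = 0.5·1000·(7.082² − 12.92²)/1000 = -58.39 kPa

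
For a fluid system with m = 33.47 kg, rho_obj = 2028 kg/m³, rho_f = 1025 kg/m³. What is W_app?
Formula: W_{app} = mg\left(1 - \frac{\rho_f}{\rho_{obj}}\right)
W_app = 33.47·9.81·(1 − 1025/2028) = 162.4 N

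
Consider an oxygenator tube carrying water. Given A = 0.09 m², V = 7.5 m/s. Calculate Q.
Formula: Q = A V
Q = 0.09·7.5·1000 = 675 L/s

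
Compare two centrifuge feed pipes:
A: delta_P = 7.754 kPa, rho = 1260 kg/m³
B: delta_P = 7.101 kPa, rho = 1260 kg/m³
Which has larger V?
V(A) = 3.508 m/s, V(B) = 3.357 m/s. Answer: A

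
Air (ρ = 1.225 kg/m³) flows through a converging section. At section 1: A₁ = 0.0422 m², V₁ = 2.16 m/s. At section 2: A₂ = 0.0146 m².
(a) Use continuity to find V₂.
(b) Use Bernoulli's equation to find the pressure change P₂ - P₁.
(a) Continuity: A₁V₁=A₂V₂ -> V₂=A₁V₁/A₂=0.0422*2.16/0.0146=6.24 m/s
(b) Bernoulli: P₂-P₁=0.5*rho*(V₁^2-V₂^2)/1000=0.5*1.225*(2.16^2-6.24^2)/1000=-0.02099 kPa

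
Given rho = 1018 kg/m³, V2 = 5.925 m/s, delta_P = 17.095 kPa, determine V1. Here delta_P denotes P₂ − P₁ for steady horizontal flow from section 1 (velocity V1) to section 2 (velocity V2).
Formula: \Delta P = \frac{1}{2} \rho (V_1^2 - V_2^2)
Substituting knowns: 17.095 = 0.5·1018·(V1² − 5.925²)/1000
Solving for V1: V1 = √(5.925² + 2·(17.095·1000)/1018) = 8.288 m/s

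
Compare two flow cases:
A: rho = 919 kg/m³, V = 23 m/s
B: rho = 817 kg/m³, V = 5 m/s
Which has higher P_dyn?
P_dyn(A) = 243.1 kPa, P_dyn(B) = 10.21 kPa. Answer: A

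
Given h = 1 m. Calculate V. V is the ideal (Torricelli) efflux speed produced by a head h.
Formula: V = \sqrt{2 g h}
V = √(2·9.81·1) = 4.429 m/s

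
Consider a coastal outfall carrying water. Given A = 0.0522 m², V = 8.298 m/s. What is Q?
Formula: Q = A V
Q = 0.0522·8.298·1000 = 433.2 L/s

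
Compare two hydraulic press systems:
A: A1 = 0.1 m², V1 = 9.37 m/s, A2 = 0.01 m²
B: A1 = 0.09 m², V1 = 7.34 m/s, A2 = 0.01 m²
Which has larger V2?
V2(A) = 93.7 m/s, V2(B) = 66.06 m/s. Answer: A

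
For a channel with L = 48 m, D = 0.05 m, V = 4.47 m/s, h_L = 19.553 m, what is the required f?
Formula: h_L = f \frac{L}{D} \frac{V^2}{2g}
Substituting knowns: 19.553 = f·(48/0.05)·4.47²/(2·9.81)
Solving for f: f = 19.553·2·9.81/((48/0.05)·4.47²) = 0.02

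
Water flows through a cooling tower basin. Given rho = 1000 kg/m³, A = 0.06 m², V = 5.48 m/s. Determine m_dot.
Formula: \dot{m} = \rho A V
m_dot = 1000·0.06·5.48 = 328.8 kg/s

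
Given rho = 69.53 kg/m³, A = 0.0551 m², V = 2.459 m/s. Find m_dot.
Formula: \dot{m} = \rho A V
m_dot = 69.53·0.0551·2.459 = 9.421 kg/s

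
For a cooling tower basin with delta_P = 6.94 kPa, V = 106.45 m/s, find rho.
Formula: V = \sqrt{\frac{2 \Delta P}{\rho}}
Substituting knowns: 106.45 = √(2·(6.94·1000)/rho)
Solving for rho: rho = 2·(6.94·1000)/106.45² = 1.225 kg/m³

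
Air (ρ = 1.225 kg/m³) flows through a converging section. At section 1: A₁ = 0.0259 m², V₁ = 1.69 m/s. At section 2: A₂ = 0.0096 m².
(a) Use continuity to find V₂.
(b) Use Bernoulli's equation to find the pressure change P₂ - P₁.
(a) Continuity: A₁V₁=A₂V₂ -> V₂=A₁V₁/A₂=0.0259*1.69/0.0096=4.56 m/s
(b) Bernoulli: P₂-P₁=0.5*rho*(V₁^2-V₂^2)/1000=0.5*1.225*(1.69^2-4.56^2)/1000=-0.01099 kPa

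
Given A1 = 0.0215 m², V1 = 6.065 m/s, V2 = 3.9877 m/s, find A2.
Formula: V_2 = \frac{A_1 V_1}{A_2}
Substituting knowns: 3.9877 = 0.0215·6.065/A2
Solving for A2: A2 = 0.0215·6.065/3.9877 = 0.0327 m²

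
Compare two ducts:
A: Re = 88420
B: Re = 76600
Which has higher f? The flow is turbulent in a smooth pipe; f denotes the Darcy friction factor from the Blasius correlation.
f(A) = 0.01833, f(B) = 0.01899. Answer: B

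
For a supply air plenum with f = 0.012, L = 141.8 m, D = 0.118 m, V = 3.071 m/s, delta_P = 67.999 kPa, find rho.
Formula: \Delta P = f \frac{L}{D} \frac{\rho V^2}{2}
Substituting knowns: 67.999 = 0.012·(141.8/0.118)·0.5·rho·3.071²/1000
Solving for rho: rho = (67.999·1000)/(0.012·(141.8/0.118)·0.5·3.071²) = 1000 kg/m³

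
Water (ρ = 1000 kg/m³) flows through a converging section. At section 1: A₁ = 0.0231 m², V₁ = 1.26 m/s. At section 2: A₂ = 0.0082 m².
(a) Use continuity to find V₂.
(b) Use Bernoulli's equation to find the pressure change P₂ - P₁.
(a) Continuity: A₁V₁=A₂V₂ -> V₂=A₁V₁/A₂=0.0231*1.26/0.0082=3.55 m/s
(b) Bernoulli: P₂-P₁=0.5*rho*(V₁^2-V₂^2)/1000=0.5*1000*(1.26^2-3.55^2)/1000=-5.507 kPa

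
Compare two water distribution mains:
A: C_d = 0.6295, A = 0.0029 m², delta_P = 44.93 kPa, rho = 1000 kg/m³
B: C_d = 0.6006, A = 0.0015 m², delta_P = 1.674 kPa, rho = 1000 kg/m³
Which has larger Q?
Q(A) = 17.31 L/s, Q(B) = 1.648 L/s. Answer: A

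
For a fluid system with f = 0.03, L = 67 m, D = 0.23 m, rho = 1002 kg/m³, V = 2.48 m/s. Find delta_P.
Formula: \Delta P = f \frac{L}{D} \frac{\rho V^2}{2}
delta_P = 0.03·(67/0.23)·0.5·1002·2.48²/1000 = 26.93 kPa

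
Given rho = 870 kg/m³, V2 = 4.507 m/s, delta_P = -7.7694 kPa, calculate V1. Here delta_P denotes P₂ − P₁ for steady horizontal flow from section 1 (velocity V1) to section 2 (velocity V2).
Formula: \Delta P = \frac{1}{2} \rho (V_1^2 - V_2^2)
Substituting knowns: -7.7694 = 0.5·870·(V1² − 4.507²)/1000
Solving for V1: V1 = √(4.507² + 2·(-7.7694·1000)/870) = 1.566 m/s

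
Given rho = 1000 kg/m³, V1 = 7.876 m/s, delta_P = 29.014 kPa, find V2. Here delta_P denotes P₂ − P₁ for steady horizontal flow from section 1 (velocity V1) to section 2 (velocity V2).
Formula: \Delta P = \frac{1}{2} \rho (V_1^2 - V_2^2)
Substituting knowns: 29.014 = 0.5·1000·(7.876² − V2²)/1000
Solving for V2: V2 = √(7.876² − 2·(29.014·1000)/1000) = 2.001 m/s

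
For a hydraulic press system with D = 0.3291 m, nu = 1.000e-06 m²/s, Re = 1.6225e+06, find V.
Formula: Re = \frac{V D}{\nu}
Substituting knowns: 1.6225e+06 = V·0.3291/1.000e-06
Solving for V: V = 1.6225e+06·1.000e-06/0.3291 = 4.93 m/s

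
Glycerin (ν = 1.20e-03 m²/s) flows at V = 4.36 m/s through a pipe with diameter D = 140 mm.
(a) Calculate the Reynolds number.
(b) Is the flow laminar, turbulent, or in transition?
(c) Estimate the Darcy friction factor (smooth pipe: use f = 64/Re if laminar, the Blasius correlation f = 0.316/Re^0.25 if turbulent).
(a) Re = V·D/ν = 4.36·0.14/1.20e-03 = 508.67
(b) Flow regime: laminar (Re < 2300)
(c) Friction factor: f = 64/Re = 64/508.67 = 0.1258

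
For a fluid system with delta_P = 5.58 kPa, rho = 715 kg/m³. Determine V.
Formula: V = \sqrt{\frac{2 \Delta P}{\rho}}
V = √(2·(5.58·1000)/715) = 3.951 m/s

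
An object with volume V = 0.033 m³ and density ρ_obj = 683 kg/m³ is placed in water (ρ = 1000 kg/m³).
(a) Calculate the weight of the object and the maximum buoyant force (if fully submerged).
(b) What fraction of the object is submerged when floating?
(a) W=rho_obj*g*V=683*9.81*0.033=221.1 N; F_B(max)=rho*g*V=1000*9.81*0.033=323.7 N
(b) Floating fraction=rho_obj/rho=683/1000=0.683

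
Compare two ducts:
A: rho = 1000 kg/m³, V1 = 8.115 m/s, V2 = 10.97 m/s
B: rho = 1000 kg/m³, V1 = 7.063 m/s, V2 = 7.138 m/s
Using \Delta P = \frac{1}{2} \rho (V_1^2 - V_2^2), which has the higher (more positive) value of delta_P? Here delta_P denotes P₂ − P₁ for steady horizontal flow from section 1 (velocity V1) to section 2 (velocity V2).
delta_P(A) = -27.24 kPa, delta_P(B) = -0.5325 kPa. Answer: B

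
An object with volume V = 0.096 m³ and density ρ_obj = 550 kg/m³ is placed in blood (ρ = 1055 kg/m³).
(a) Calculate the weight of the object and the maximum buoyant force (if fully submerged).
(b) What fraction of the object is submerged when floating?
(a) W=rho_obj*g*V=550*9.81*0.096=518.0 N; F_B(max)=rho*g*V=1055*9.81*0.096=993.6 N
(b) Floating fraction=rho_obj/rho=550/1055=0.521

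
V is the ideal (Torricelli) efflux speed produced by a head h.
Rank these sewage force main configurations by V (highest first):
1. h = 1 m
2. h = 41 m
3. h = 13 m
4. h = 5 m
Case 1: V = 4.429 m/s
Case 2: V = 28.36 m/s
Case 3: V = 15.97 m/s
Case 4: V = 9.905 m/s
Ranking (highest first): 2, 3, 4, 1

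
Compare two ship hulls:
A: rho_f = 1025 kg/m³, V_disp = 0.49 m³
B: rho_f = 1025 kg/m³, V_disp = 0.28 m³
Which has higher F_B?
F_B(A) = 4927 N, F_B(B) = 2815 N. Answer: A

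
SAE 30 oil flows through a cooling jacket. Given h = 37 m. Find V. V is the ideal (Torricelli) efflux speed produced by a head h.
Formula: V = \sqrt{2 g h}
V = √(2·9.81·37) = 26.94 m/s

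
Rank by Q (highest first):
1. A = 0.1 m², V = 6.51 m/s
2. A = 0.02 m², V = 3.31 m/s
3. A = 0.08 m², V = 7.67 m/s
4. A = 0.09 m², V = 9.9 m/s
Case 1: Q = 651 L/s
Case 2: Q = 66.2 L/s
Case 3: Q = 613.6 L/s
Case 4: Q = 891 L/s
Ranking (highest first): 4, 1, 3, 2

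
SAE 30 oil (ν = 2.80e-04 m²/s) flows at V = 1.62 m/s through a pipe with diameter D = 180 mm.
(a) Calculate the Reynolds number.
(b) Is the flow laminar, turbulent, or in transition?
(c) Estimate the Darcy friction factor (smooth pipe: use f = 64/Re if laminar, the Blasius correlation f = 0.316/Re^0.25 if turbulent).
(a) Re = V·D/ν = 1.62·0.18/2.80e-04 = 1041.4
(b) Flow regime: laminar (Re < 2300)
(c) Friction factor: f = 64/Re = 64/1041.4 = 0.06146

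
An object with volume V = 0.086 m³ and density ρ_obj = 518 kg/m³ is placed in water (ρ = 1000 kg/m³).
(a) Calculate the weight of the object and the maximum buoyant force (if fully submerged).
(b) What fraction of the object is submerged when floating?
(a) W=rho_obj*g*V=518*9.81*0.086=437.0 N; F_B(max)=rho*g*V=1000*9.81*0.086=843.7 N
(b) Floating fraction=rho_obj/rho=518/1000=0.518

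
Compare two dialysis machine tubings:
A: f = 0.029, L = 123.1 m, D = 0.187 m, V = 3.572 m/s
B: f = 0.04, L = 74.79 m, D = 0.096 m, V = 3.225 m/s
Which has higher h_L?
h_L(A) = 12.41 m, h_L(B) = 16.52 m. Answer: B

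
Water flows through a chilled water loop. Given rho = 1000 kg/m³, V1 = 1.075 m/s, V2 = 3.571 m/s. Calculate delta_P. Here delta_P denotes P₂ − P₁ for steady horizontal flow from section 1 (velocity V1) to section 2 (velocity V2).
Formula: \Delta P = \frac{1}{2} \rho (V_1^2 - V_2^2)
delta_P = 0.5·1000·(1.075² − 3.571²)/1000 = -5.798 kPa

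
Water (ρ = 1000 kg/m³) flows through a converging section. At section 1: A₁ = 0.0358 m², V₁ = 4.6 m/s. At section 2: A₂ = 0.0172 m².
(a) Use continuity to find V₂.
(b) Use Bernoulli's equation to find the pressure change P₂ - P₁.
(a) Continuity: A₁V₁=A₂V₂ -> V₂=A₁V₁/A₂=0.0358*4.6/0.0172=9.57 m/s
(b) Bernoulli: P₂-P₁=0.5*rho*(V₁^2-V₂^2)/1000=0.5*1000*(4.6^2-9.57^2)/1000=-35.21 kPa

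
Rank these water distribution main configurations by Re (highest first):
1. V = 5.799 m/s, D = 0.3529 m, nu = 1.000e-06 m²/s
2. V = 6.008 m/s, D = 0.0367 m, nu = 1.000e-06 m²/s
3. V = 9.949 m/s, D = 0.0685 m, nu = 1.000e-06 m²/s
Case 1: Re = 2.046e+06
Case 2: Re = 220494
Case 3: Re = 681506
Ranking (highest first): 1, 3, 2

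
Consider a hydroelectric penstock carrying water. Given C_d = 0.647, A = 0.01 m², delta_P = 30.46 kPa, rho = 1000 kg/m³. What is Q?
Formula: Q = C_d A \sqrt{\frac{2 \Delta P}{\rho}}
Q = 0.647·0.01·√(2·(30.46·1000)/1000)·1000 = 50.5 L/s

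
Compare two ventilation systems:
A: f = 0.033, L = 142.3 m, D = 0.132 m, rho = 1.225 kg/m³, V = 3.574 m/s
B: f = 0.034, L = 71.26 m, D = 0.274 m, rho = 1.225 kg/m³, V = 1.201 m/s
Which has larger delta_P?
delta_P(A) = 0.2783 kPa, delta_P(B) = 0.007812 kPa. Answer: A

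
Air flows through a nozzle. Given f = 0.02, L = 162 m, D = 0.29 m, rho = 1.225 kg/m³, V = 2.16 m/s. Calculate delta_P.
Formula: \Delta P = f \frac{L}{D} \frac{\rho V^2}{2}
delta_P = 0.02·(162/0.29)·0.5·1.225·2.16²/1000 = 0.03193 kPa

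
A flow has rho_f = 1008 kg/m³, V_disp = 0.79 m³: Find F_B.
Formula: F_B = \rho_f g V_{disp}
F_B = 1008·9.81·0.79 = 7812 N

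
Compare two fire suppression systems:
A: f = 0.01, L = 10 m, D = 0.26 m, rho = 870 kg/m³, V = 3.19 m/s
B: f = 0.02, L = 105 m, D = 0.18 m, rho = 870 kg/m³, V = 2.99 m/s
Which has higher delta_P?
delta_P(A) = 1.703 kPa, delta_P(B) = 45.37 kPa. Answer: B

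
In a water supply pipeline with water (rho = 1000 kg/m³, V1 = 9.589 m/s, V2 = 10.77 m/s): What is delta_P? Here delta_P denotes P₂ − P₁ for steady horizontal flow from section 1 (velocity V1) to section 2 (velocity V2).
Formula: \Delta P = \frac{1}{2} \rho (V_1^2 - V_2^2)
delta_P = 0.5·1000·(9.589² − 10.77²)/1000 = -12.02 kPa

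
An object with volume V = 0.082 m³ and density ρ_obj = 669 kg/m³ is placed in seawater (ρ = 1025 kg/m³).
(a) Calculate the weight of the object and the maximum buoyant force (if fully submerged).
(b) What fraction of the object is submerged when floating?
(a) W=rho_obj*g*V=669*9.81*0.082=538.2 N; F_B(max)=rho*g*V=1025*9.81*0.082=824.5 N
(b) Floating fraction=rho_obj/rho=669/1025=0.653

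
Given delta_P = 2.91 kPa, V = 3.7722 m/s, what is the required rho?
Formula: V = \sqrt{\frac{2 \Delta P}{\rho}}
Substituting knowns: 3.7722 = √(2·(2.91·1000)/rho)
Solving for rho: rho = 2·(2.91·1000)/3.7722² = 409 kg/m³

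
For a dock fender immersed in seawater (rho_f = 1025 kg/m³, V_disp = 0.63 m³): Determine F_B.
Formula: F_B = \rho_f g V_{disp}
F_B = 1025·9.81·0.63 = 6335 N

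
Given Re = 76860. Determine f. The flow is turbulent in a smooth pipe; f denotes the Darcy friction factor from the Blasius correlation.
Formula: f = \frac{0.316}{Re^{0.25}}
f = 0.316/76860^0.25 = 0.01898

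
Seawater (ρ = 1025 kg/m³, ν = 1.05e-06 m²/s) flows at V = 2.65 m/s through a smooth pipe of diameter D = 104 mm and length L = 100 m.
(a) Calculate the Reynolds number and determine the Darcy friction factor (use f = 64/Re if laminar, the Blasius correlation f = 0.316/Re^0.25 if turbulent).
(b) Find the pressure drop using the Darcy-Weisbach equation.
(a) Re = V·D/ν = 2.65·0.104/1.05e-06 = 262480 → turbulent (Re > 4000); f = 0.316/Re^0.25 = 0.316/262480^0.25 = 0.013961 (Blasius is strictly valid for Re ≲ 1e5; used here as the smooth-pipe estimate the problem specifies)
(b) Darcy-Weisbach: ΔP = f·(L/D)·½ρV²/1000 = 0.013961·(100/0.104)·½·1025·2.65²/1000 = 48.31 kPa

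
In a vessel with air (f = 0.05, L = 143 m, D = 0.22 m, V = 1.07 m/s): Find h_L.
Formula: h_L = f \frac{L}{D} \frac{V^2}{2g}
h_L = 0.05·(143/0.22)·1.07²/(2·9.81) = 1.896 m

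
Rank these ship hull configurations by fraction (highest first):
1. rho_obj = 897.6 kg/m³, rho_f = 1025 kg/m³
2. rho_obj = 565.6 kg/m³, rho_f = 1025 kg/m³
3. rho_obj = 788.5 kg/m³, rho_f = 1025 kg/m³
Case 1: fraction = 0.8757
Case 2: fraction = 0.5518
Case 3: fraction = 0.7693
Ranking (highest first): 1, 3, 2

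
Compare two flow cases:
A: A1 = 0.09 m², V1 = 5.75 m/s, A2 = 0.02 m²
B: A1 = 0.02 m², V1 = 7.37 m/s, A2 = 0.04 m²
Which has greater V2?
V2(A) = 25.87 m/s, V2(B) = 3.685 m/s. Answer: A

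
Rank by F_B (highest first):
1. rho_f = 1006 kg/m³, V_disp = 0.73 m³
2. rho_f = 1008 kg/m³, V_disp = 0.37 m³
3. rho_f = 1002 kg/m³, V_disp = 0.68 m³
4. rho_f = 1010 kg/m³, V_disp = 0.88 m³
Case 1: F_B = 7204 N
Case 2: F_B = 3659 N
Case 3: F_B = 6684 N
Case 4: F_B = 8719 N
Ranking (highest first): 4, 1, 3, 2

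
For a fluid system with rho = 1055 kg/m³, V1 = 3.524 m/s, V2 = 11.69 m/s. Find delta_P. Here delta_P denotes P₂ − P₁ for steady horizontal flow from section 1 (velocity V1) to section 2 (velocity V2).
Formula: \Delta P = \frac{1}{2} \rho (V_1^2 - V_2^2)
delta_P = 0.5·1055·(3.524² − 11.69²)/1000 = -65.54 kPa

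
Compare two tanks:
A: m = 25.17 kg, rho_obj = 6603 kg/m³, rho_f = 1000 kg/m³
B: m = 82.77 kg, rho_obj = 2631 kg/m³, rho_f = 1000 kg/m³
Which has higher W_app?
W_app(A) = 209.5 N, W_app(B) = 503.4 N. Answer: B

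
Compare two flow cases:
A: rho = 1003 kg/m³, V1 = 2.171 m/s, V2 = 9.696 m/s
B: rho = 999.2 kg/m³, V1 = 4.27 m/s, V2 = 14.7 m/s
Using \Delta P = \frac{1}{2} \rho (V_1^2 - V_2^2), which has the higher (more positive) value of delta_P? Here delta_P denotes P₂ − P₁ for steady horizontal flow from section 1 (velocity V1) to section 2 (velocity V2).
delta_P(A) = -44.78 kPa, delta_P(B) = -98.85 kPa. Answer: A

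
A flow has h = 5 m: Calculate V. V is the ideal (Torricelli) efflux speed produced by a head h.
Formula: V = \sqrt{2 g h}
V = √(2·9.81·5) = 9.905 m/s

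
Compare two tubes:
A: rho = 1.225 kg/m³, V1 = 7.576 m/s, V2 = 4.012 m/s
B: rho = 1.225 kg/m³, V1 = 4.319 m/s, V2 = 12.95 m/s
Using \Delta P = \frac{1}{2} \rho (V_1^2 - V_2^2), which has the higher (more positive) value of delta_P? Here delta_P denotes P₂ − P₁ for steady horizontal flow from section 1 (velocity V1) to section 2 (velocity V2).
delta_P(A) = 0.0253 kPa, delta_P(B) = -0.09129 kPa. Answer: A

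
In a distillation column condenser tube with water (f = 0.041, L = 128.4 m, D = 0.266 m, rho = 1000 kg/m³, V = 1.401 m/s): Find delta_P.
Formula: \Delta P = f \frac{L}{D} \frac{\rho V^2}{2}
delta_P = 0.041·(128.4/0.266)·0.5·1000·1.401²/1000 = 19.42 kPa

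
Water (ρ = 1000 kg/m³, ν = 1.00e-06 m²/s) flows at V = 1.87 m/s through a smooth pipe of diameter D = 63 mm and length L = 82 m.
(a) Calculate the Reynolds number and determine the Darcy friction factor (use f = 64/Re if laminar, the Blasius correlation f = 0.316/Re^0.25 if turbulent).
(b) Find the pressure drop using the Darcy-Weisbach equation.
(a) Re = V·D/ν = 1.87·0.063/1.00e-06 = 117810 → turbulent (Re > 4000); f = 0.316/Re^0.25 = 0.316/117810^0.25 = 0.017057 (Blasius is strictly valid for Re ≲ 1e5; used here as the smooth-pipe estimate the problem specifies)
(b) Darcy-Weisbach: ΔP = f·(L/D)·½ρV²/1000 = 0.017057·(82/0.063)·½·1000·1.87²/1000 = 38.82 kPa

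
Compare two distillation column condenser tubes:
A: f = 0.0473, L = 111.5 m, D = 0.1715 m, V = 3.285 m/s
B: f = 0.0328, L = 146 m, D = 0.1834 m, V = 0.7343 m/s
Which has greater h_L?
h_L(A) = 16.91 m, h_L(B) = 0.7176 m. Answer: A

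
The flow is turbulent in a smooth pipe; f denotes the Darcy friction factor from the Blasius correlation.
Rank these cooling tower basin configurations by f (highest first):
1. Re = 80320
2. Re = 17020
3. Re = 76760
Case 1: f = 0.01877
Case 2: f = 0.02767
Case 3: f = 0.01898
Ranking (highest first): 2, 3, 1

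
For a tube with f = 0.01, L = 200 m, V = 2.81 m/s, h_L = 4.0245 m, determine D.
Formula: h_L = f \frac{L}{D} \frac{V^2}{2g}
Substituting knowns: 4.0245 = 0.01·(200/D)·2.81²/(2·9.81)
Solving for D: D = 0.01·200·2.81²/(2·9.81·4.0245) = 0.2 m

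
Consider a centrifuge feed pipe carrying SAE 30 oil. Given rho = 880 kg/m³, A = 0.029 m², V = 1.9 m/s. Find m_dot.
Formula: \dot{m} = \rho A V
m_dot = 880·0.029·1.9 = 48.49 kg/s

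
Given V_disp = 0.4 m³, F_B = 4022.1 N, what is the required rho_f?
Formula: F_B = \rho_f g V_{disp}
Substituting knowns: 4022.1 = rho_f·9.81·0.4
Solving for rho_f: rho_f = 4022.1/(9.81·0.4) = 1025 kg/m³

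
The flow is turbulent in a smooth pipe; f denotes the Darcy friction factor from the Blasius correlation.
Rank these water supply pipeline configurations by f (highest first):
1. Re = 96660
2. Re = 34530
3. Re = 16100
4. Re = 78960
Case 1: f = 0.01792
Case 2: f = 0.02318
Case 3: f = 0.02805
Case 4: f = 0.01885
Ranking (highest first): 3, 2, 4, 1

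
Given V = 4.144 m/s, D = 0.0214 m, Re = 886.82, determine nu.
Formula: Re = \frac{V D}{\nu}
Substituting knowns: 886.82 = 4.144·0.0214/nu
Solving for nu: nu = 4.144·0.0214/886.82 = 0.0001 m²/s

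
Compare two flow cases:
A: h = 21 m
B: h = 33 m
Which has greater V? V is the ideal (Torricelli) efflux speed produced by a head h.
V(A) = 20.3 m/s, V(B) = 25.45 m/s. Answer: B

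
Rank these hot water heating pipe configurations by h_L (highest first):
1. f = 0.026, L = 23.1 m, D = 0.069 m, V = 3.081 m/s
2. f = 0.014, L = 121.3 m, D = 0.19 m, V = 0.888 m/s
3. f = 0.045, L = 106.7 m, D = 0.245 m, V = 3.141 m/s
Case 1: h_L = 4.211 m
Case 2: h_L = 0.3592 m
Case 3: h_L = 9.855 m
Ranking (highest first): 3, 1, 2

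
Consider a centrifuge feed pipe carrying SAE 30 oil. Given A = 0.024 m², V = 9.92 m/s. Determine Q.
Formula: Q = A V
Q = 0.024·9.92·1000 = 238.1 L/s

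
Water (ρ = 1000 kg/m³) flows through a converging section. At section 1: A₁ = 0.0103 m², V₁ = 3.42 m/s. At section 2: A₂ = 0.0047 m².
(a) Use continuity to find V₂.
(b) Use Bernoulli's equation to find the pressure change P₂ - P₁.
(a) Continuity: A₁V₁=A₂V₂ -> V₂=A₁V₁/A₂=0.0103*3.42/0.0047=7.49 m/s
(b) Bernoulli: P₂-P₁=0.5*rho*(V₁^2-V₂^2)/1000=0.5*1000*(3.42^2-7.49^2)/1000=-22.2 kPa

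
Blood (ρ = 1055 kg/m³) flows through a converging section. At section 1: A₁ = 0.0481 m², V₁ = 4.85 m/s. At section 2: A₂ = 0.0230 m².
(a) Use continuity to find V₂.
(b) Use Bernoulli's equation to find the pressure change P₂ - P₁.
(a) Continuity: A₁V₁=A₂V₂ -> V₂=A₁V₁/A₂=0.0481*4.85/0.0230=10.14 m/s
(b) Bernoulli: P₂-P₁=0.5*rho*(V₁^2-V₂^2)/1000=0.5*1055*(4.85^2-10.14^2)/1000=-41.83 kPa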